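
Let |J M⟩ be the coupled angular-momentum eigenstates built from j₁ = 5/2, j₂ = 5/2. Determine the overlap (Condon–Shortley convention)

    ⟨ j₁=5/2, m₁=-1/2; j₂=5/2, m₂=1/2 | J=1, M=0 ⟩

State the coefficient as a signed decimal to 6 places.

+0.119523  (= +√(1/70))

triangle: 4!*1!*1!/7! = 24/5040
(j±m)!: 2!*3!*3!*2!*1!*1! = 144
prefactor² = (2J+1)*Δ*N² = 72/35
  k=2: +1/(2!*2!*1!*1!*0!*0!) = 1/4
  k=3: −1/(3!*1!*0!*0!*1!*1!) = -1/6
Σ = 1/12  ⇒  CG² = 72/35*1/12² = 1/70
CG = +√(1/70) = +0.119523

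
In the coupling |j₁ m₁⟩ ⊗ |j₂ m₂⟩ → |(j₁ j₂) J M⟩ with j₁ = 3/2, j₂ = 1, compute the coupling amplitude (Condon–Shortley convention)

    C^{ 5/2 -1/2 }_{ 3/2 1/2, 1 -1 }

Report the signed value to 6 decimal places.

triangle: 0!*3!*2!/6! = 12/720
(j±m)!: 2!*1!*0!*2!*2!*3! = 48
prefactor² = (2J+1)*Δ*N² = 24/5
  k=0: +1/(0!*0!*1!*0!*2!*2!) = 1/4
Σ = 1/4  ⇒  CG² = 24/5*1/4² = 3/10
CG = +√(3/10) = +0.547723

+0.547723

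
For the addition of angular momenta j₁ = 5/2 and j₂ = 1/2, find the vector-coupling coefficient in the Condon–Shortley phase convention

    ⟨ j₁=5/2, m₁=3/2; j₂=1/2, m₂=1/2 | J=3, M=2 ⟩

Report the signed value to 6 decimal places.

j₁+j₂−J=0  J+j₁−j₂=5  J−j₁+j₂=1  j₁+j₂+J+1=7
(j₁±m₁, j₂±m₂, J±M) = (4,1,1,0,5,1)
P² = 480
sum k=0..0:
  [0] +1/24 = 1/24
S = 1/24
C² = P²·S² = 5/6 ; C = +0.912871

+0.912871  (= +√(5/6))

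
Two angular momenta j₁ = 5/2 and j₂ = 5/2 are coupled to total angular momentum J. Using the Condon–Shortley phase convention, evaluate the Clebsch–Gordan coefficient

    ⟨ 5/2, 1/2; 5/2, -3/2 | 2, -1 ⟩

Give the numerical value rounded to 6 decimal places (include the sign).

−√(1/7) = -0.377964

√[5·3!2!2!/8! · 3!2!1!4!1!3!] = √(36/7)
  +(−1)^0/∏(0,3,2,1,0,1)! = 1/12  (running 1/12)
  +(−1)^1/∏(1,2,1,0,1,2)! = -1/4  (running -1/6)
⟨..|..⟩ = √(36/7)·(-1/6) = -0.377964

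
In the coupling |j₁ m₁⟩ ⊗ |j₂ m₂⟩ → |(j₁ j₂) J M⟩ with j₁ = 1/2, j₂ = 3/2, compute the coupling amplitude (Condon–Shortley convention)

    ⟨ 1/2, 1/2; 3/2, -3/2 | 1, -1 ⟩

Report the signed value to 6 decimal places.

j₁+j₂−J=1  J+j₁−j₂=0  J−j₁+j₂=2  j₁+j₂+J+1=4
(j₁±m₁, j₂±m₂, J±M) = (1,0,0,3,0,2)
P² = 3
sum k=0..0:
  [0] +1/2 = 1/2
S = 1/2
C² = P²·S² = 3/4 ; C = +0.866025

+0.866025  (= +√(3/4))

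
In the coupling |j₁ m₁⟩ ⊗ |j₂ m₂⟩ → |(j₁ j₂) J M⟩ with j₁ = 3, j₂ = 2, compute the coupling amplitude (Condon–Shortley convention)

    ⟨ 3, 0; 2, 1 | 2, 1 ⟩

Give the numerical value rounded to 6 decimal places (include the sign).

+√(2/7) ≈ +0.534522

triangle: 3!·3!·1!/8! = 36/40320
(j±m)!: 3!·3!·3!·1!·3!·1! = 1296
prefactor² = (2J+1)·Δ·N² = 81/14
  k=2: +1/(2!·1!·1!·1!·2!·0!) = 1/4
  k=3: −1/(3!·0!·0!·0!·3!·1!) = -1/36
Σ = 2/9  ⇒  CG² = 81/14·2/9² = 2/7
CG = +√(2/7) = +0.534522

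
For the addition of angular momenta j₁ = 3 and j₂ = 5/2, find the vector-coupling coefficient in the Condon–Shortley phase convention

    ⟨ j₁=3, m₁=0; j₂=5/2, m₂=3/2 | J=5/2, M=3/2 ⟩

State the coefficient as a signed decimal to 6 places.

+0.483046  (= +√(7/30))

triangle: 3!*3!*2!/9! = 72/362880
(j±m)!: 3!*3!*4!*1!*4!*1! = 20736
prefactor² = (2J+1)*Δ*N² = 864/35
  k=2: +1/(2!*1!*1!*2!*2!*0!) = 1/8
  k=3: −1/(3!*0!*0!*1!*3!*1!) = -1/36
Σ = 7/72  ⇒  CG² = 864/35*7/72² = 7/30
CG = +√(7/30) = +0.483046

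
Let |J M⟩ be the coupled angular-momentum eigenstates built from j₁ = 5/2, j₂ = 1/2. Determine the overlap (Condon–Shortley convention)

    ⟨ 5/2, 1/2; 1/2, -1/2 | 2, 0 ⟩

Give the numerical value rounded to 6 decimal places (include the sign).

+√(1/2) = +0.707107

triangle: 1!*4!*0!/6! = 24/720
(j±m)!: 3!*2!*0!*1!*2!*2! = 48
prefactor² = (2J+1)*Δ*N² = 8
  k=0: +1/(0!*1!*2!*0!*2!*0!) = 1/4
Σ = 1/4  ⇒  CG² = 8*1/4² = 1/2
CG = +√(1/2) = +0.707107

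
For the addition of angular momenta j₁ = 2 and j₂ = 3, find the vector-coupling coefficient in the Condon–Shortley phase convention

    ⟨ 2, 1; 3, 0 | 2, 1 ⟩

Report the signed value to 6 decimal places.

−√(2/7) = -0.534522

j₁+j₂−J=3  J+j₁−j₂=1  J−j₁+j₂=3  j₁+j₂+J+1=8
(j₁±m₁, j₂±m₂, J±M) = (3,1,3,3,3,1)
P² = 81/14
sum k=0..1:
  [0] +1/36 = 1/36
  [1] −1/4 = -1/4
S = -2/9
C² = P²·S² = 2/7 ; C = -0.534522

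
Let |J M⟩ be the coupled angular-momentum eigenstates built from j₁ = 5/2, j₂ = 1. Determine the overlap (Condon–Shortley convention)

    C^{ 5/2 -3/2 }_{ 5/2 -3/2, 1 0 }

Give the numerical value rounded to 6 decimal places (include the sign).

−√(9/35) = -0.507093

√[6·1!4!1!/7! · 1!4!1!1!1!4!] = √(576/35)
  +(−1)^0/∏(0,1,4,1,0,0)! = 1/24  (running 1/24)
  +(−1)^1/∏(1,0,3,0,1,1)! = -1/6  (running -1/8)
⟨..|..⟩ = √(576/35)·(-1/8) = -0.507093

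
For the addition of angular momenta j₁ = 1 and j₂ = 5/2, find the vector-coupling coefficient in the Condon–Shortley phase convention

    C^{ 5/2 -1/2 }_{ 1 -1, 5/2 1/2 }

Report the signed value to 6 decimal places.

√[6·1!1!4!/7! · 0!2!3!2!2!3!] = √(288/35)
  +(−1)^1/∏(1,0,1,2,0,2)! = -1/4  (running -1/4)
⟨..|..⟩ = √(288/35)·(-1/4) = -0.717137

-0.717137  (= −√(18/35))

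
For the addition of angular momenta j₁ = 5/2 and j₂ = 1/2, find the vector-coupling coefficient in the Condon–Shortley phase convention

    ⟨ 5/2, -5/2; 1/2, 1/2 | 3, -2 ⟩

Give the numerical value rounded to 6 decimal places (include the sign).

j₁+j₂−J=0  J+j₁−j₂=5  J−j₁+j₂=1  j₁+j₂+J+1=7
(j₁±m₁, j₂±m₂, J±M) = (0,5,1,0,1,5)
P² = 2400
sum k=0..0:
  [0] +1/120 = 1/120
S = 1/120
C² = P²·S² = 1/6 ; C = +0.408248

+√(1/6) = +0.408248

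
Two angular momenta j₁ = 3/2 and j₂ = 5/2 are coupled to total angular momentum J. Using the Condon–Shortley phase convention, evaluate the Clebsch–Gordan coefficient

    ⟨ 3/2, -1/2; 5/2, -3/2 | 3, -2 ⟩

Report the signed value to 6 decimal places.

+√(1/12) ≈ +0.288675

j₁+j₂−J=1  J+j₁−j₂=2  J−j₁+j₂=4  j₁+j₂+J+1=8
(j₁±m₁, j₂±m₂, J±M) = (1,2,1,4,1,5)
P² = 48
sum k=0..1:
  [0] +1/12 = 1/12
  [1] −1/24 = -1/24
S = 1/24
C² = P²·S² = 1/12 ; C = +0.288675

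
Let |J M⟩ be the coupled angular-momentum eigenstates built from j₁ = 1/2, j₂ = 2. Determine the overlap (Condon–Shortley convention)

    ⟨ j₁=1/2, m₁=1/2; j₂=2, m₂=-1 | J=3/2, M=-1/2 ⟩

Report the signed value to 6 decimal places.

triangle: 1!×0!×3!/5! = 6/120
(j±m)!: 1!×0!×1!×3!×1!×2! = 12
prefactor² = (2J+1)×Δ×N² = 12/5
  k=0: +1/(0!×1!×0!×1!×0!×2!) = 1/2
Σ = 1/2  ⇒  CG² = 12/5×1/2² = 3/5
CG = +√(3/5) = +0.774597

+0.774597  (= +√(3/5))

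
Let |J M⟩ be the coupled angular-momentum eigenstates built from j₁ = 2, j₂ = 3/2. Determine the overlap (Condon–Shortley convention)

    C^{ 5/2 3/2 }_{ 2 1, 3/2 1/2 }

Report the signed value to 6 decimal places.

j₁+j₂−J=1  J+j₁−j₂=3  J−j₁+j₂=2  j₁+j₂+J+1=7
(j₁±m₁, j₂±m₂, J±M) = (3,1,2,1,4,1)
P² = 144/35
sum k=0..1:
  [0] +1/4 = 1/4
  [1] −1/6 = -1/6
S = 1/12
C² = P²·S² = 1/35 ; C = +0.169031

+0.169031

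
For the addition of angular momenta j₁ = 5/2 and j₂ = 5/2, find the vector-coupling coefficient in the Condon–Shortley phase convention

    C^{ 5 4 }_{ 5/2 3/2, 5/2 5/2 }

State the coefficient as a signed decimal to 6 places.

+0.707107  (= +√(1/2))

j₁+j₂−J=0  J+j₁−j₂=5  J−j₁+j₂=5  j₁+j₂+J+1=11
(j₁±m₁, j₂±m₂, J±M) = (4,1,5,0,9,1)
P² = 4147200
sum k=0..0:
  [0] +1/2880 = 1/2880
S = 1/2880
C² = P²·S² = 1/2 ; C = +0.707107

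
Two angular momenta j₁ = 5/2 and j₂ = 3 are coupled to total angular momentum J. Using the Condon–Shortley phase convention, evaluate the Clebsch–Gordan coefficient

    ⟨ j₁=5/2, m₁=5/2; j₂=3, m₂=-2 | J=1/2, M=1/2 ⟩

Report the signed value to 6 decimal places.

+√(1/21) = +0.218218

triangle: 5!×0!×1!/7! = 120/5040
(j±m)!: 5!×0!×1!×5!×1!×0! = 14400
prefactor² = (2J+1)×Δ×N² = 4800/7
  k=0: +1/(0!×5!×0!×1!×0!×0!) = 1/120
Σ = 1/120  ⇒  CG² = 4800/7×1/120² = 1/21
CG = +√(1/21) = +0.218218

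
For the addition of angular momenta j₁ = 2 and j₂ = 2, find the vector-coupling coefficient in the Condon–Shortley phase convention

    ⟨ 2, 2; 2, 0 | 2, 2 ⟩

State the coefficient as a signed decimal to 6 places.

+0.534522

triangle: 2!×2!×2!/7! = 8/5040
(j±m)!: 4!×0!×2!×2!×4!×0! = 2304
prefactor² = (2J+1)×Δ×N² = 128/7
  k=0: +1/(0!×2!×0!×2!×2!×0!) = 1/8
Σ = 1/8  ⇒  CG² = 128/7×1/8² = 2/7
CG = +√(2/7) = +0.534522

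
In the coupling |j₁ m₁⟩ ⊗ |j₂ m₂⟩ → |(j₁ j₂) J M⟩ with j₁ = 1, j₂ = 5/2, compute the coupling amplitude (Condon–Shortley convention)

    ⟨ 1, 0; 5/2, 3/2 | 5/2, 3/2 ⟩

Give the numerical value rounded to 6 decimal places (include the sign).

j₁+j₂−J=1  J+j₁−j₂=1  J−j₁+j₂=4  j₁+j₂+J+1=7
(j₁±m₁, j₂±m₂, J±M) = (1,1,4,1,4,1)
P² = 576/35
sum k=0..1:
  [0] +1/24 = 1/24
  [1] −1/6 = -1/6
S = -1/8
C² = P²·S² = 9/35 ; C = -0.507093

-0.507093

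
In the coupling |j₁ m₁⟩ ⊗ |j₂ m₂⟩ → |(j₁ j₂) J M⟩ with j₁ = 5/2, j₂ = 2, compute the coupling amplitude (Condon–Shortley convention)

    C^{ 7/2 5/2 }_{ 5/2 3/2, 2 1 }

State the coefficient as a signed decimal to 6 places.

j₁+j₂−J=1  J+j₁−j₂=4  J−j₁+j₂=3  j₁+j₂+J+1=9
(j₁±m₁, j₂±m₂, J±M) = (4,1,3,1,6,1)
P² = 2304/7
sum k=0..1:
  [0] +1/36 = 1/36
  [1] −1/48 = -1/48
S = 1/144
C² = P²·S² = 1/63 ; C = +0.125988

+√(1/63) = +0.125988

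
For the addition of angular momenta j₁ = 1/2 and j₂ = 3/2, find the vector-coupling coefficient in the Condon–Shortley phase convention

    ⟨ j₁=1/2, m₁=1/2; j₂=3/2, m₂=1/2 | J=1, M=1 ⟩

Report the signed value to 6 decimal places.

j₁+j₂−J=1  J+j₁−j₂=0  J−j₁+j₂=2  j₁+j₂+J+1=4
(j₁±m₁, j₂±m₂, J±M) = (1,0,2,1,2,0)
P² = 1
sum k=0..0:
  [0] +1/2 = 1/2
S = 1/2
C² = P²·S² = 1/4 ; C = +0.500000

+√(1/4) = +0.500000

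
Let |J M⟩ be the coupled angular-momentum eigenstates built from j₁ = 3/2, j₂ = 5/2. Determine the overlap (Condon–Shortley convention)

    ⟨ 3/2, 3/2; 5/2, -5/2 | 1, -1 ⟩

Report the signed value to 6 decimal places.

+√(1/2) ≈ +0.707107

j₁+j₂−J=3  J+j₁−j₂=0  J−j₁+j₂=2  j₁+j₂+J+1=6
(j₁±m₁, j₂±m₂, J±M) = (3,0,0,5,0,2)
P² = 72
sum k=0..0:
  [0] +1/12 = 1/12
S = 1/12
C² = P²·S² = 1/2 ; C = +0.707107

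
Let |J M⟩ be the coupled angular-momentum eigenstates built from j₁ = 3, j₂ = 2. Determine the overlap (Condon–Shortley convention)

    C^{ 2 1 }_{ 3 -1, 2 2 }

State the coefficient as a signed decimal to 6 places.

-0.462910  (= −√(3/14))

triangle: 3!×3!×1!/8! = 36/40320
(j±m)!: 2!×4!×4!×0!×3!×1! = 6912
prefactor² = (2J+1)×Δ×N² = 216/7
  k=3: −1/(3!×0!×1!×1!×2!×0!) = -1/12
Σ = -1/12  ⇒  CG² = 216/7×(-1/12)² = 3/14
CG = −√(3/14) = -0.462910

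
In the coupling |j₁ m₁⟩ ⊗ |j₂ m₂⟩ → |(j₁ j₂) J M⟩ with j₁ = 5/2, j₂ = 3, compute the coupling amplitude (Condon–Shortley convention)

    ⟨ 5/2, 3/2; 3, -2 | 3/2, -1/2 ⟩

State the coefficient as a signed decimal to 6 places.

j₁+j₂−J=4  J+j₁−j₂=1  J−j₁+j₂=2  j₁+j₂+J+1=8
(j₁±m₁, j₂±m₂, J±M) = (4,1,1,5,1,2)
P² = 192/7
sum k=0..1:
  [0] +1/24 = 1/24
  [1] −1/12 = -1/12
S = -1/24
C² = P²·S² = 1/21 ; C = -0.218218

-0.218218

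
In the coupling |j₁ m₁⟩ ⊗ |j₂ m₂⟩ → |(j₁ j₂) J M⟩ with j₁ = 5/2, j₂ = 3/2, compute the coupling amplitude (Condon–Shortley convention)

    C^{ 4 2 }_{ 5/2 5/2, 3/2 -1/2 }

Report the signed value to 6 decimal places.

j₁+j₂−J=0  J+j₁−j₂=5  J−j₁+j₂=3  j₁+j₂+J+1=9
(j₁±m₁, j₂±m₂, J±M) = (5,0,1,2,6,2)
P² = 43200/7
sum k=0..0:
  [0] +1/240 = 1/240
S = 1/240
C² = P²·S² = 3/28 ; C = +0.327327

+√(3/28) ≈ +0.327327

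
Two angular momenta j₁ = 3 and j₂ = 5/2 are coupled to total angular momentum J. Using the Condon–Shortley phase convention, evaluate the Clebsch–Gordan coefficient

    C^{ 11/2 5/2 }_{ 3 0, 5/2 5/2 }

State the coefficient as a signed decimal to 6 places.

triangle: 0!·6!·5!/12! = 86400/479001600
(j±m)!: 3!·3!·5!·0!·8!·3! = 1045094400
prefactor² = (2J+1)·Δ·N² = 24883200/11
  k=0: +1/(0!·0!·3!·5!·3!·0!) = 1/4320
Σ = 1/4320  ⇒  CG² = 24883200/11·1/4320² = 4/33
CG = +√(4/33) = +0.348155

+√(4/33) = +0.348155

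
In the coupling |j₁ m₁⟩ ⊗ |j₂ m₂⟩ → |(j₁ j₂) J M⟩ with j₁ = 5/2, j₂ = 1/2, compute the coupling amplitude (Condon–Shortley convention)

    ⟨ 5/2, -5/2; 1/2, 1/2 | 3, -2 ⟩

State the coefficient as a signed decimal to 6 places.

j₁+j₂−J=0  J+j₁−j₂=5  J−j₁+j₂=1  j₁+j₂+J+1=7
(j₁±m₁, j₂±m₂, J±M) = (0,5,1,0,1,5)
P² = 2400
sum k=0..0:
  [0] +1/120 = 1/120
S = 1/120
C² = P²·S² = 1/6 ; C = +0.408248

+0.408248  (= +√(1/6))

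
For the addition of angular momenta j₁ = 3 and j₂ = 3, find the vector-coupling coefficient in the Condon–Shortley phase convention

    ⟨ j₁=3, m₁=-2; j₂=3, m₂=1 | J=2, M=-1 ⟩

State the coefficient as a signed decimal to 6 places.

√[5·4!2!2!/9! · 1!5!4!2!1!3!] = √(320/7)
  +(−1)^3/∏(3,1,2,1,0,1)! = -1/12  (running -1/12)
  +(−1)^4/∏(4,0,1,0,1,2)! = 1/48  (running -1/16)
⟨..|..⟩ = √(320/7)·(-1/16) = -0.422577

−√(5/28) = -0.422577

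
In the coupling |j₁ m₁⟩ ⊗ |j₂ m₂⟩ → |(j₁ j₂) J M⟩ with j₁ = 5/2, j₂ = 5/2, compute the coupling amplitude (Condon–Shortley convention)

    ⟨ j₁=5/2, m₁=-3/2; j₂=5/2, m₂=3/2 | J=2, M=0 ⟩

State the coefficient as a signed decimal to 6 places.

triangle: 3!·2!·2!/8! = 24/40320
(j±m)!: 1!·4!·4!·1!·2!·2! = 2304
prefactor² = (2J+1)·Δ·N² = 48/7
  k=2: +1/(2!·1!·2!·2!·0!·0!) = 1/8
  k=3: −1/(3!·0!·1!·1!·1!·1!) = -1/6
Σ = -1/24  ⇒  CG² = 48/7·(-1/24)² = 1/84
CG = −√(1/84) = -0.109109

−√(1/84) ≈ -0.109109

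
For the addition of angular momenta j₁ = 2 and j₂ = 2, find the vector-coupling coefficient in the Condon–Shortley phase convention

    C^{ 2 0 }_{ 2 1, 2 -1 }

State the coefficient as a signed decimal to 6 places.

triangle: 2!×2!×2!/7! = 8/5040
(j±m)!: 3!×1!×1!×3!×2!×2! = 144
prefactor² = (2J+1)×Δ×N² = 8/7
  k=0: +1/(0!×2!×1!×1!×1!×1!) = 1/2
  k=1: −1/(1!×1!×0!×0!×2!×2!) = -1/4
Σ = 1/4  ⇒  CG² = 8/7×1/4² = 1/14
CG = +√(1/14) = +0.267261

+√(1/14) = +0.267261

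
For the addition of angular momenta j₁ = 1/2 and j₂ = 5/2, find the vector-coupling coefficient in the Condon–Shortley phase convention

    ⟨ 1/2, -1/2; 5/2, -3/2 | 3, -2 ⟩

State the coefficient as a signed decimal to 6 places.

√[7·0!1!5!/7! · 0!1!1!4!1!5!] = √(480)
  +(−1)^0/∏(0,0,1,1,0,4)! = 1/24  (running 1/24)
⟨..|..⟩ = √(480)·(1/24) = +0.912871

+0.912871  (= +√(5/6))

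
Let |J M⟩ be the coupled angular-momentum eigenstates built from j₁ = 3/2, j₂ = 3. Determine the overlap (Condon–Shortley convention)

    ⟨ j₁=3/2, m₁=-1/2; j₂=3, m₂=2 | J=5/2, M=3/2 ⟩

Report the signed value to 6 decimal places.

j₁+j₂−J=2  J+j₁−j₂=1  J−j₁+j₂=4  j₁+j₂+J+1=8
(j₁±m₁, j₂±m₂, J±M) = (1,2,5,1,4,1)
P² = 288/7
sum k=1..2:
  [1] −1/24 = -1/24
  [2] +1/12 = 1/12
S = 1/24
C² = P²·S² = 1/14 ; C = +0.267261

+√(1/14) ≈ +0.267261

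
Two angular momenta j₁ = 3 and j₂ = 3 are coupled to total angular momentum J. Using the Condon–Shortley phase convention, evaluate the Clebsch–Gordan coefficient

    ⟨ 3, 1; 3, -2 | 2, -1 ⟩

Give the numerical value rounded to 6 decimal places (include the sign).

triangle: 4!·2!·2!/9! = 96/362880
(j±m)!: 4!·2!·1!·5!·1!·3! = 34560
prefactor² = (2J+1)·Δ·N² = 320/7
  k=0: +1/(0!·4!·2!·1!·0!·1!) = 1/48
  k=1: −1/(1!·3!·1!·0!·1!·2!) = -1/12
Σ = -1/16  ⇒  CG² = 320/7·(-1/16)² = 5/28
CG = −√(5/28) = -0.422577

−√(5/28) ≈ -0.422577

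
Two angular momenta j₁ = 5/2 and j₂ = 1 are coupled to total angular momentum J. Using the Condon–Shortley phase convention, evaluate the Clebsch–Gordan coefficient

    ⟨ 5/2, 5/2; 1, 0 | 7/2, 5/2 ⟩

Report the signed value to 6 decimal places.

+0.534522  (= +√(2/7))

triangle: 0!×5!×2!/8! = 240/40320
(j±m)!: 5!×0!×1!×1!×6!×1! = 86400
prefactor² = (2J+1)×Δ×N² = 28800/7
  k=0: +1/(0!×0!×0!×1!×5!×1!) = 1/120
Σ = 1/120  ⇒  CG² = 28800/7×1/120² = 2/7
CG = +√(2/7) = +0.534522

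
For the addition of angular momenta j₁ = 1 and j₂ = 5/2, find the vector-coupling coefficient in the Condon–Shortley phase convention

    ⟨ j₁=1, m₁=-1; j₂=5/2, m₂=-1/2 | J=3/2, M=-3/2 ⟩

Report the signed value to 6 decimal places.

+√(1/15) = +0.258199

√[4·2!0!3!/6! · 0!2!2!3!0!3!] = √(48/5)
  +(−1)^2/∏(2,0,0,0,0,3)! = 1/12  (running 1/12)
⟨..|..⟩ = √(48/5)·(1/12) = +0.258199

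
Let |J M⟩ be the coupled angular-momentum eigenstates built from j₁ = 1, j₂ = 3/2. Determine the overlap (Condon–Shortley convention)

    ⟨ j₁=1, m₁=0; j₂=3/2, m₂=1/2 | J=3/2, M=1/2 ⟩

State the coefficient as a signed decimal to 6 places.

j₁+j₂−J=1  J+j₁−j₂=1  J−j₁+j₂=2  j₁+j₂+J+1=5
(j₁±m₁, j₂±m₂, J±M) = (1,1,2,1,2,1)
P² = 4/15
sum k=0..1:
  [0] +1/2 = 1/2
  [1] −1/1 = -1
S = -1/2
C² = P²·S² = 1/15 ; C = -0.258199

-0.258199  (= −√(1/15))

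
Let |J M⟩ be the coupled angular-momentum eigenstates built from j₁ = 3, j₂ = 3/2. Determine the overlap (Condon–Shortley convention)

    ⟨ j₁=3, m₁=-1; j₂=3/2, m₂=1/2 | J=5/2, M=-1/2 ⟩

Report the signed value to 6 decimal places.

triangle: 2!·4!·1!/8! = 48/40320
(j±m)!: 2!·4!·2!·1!·2!·3! = 1152
prefactor² = (2J+1)·Δ·N² = 288/35
  k=1: −1/(1!·1!·3!·1!·1!·0!) = -1/6
  k=2: +1/(2!·0!·2!·0!·2!·1!) = 1/8
Σ = -1/24  ⇒  CG² = 288/35·(-1/24)² = 1/70
CG = −√(1/70) = -0.119523

−√(1/70) ≈ -0.119523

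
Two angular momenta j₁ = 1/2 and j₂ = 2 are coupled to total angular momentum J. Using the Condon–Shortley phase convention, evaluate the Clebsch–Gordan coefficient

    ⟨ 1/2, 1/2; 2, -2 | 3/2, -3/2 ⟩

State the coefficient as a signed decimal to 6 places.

triangle: 1!×0!×3!/5! = 6/120
(j±m)!: 1!×0!×0!×4!×0!×3! = 144
prefactor² = (2J+1)×Δ×N² = 144/5
  k=0: +1/(0!×1!×0!×0!×0!×3!) = 1/6
Σ = 1/6  ⇒  CG² = 144/5×1/6² = 4/5
CG = +√(4/5) = +0.894427

+0.894427  (= +√(4/5))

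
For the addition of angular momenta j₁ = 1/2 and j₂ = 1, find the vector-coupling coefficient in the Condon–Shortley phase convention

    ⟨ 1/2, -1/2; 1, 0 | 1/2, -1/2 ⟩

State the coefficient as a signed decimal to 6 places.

−√(1/3) ≈ -0.577350

triangle: 1!·0!·1!/3! = 1/6
(j±m)!: 0!·1!·1!·1!·0!·1! = 1
prefactor² = (2J+1)·Δ·N² = 1/3
  k=1: −1/(1!·0!·0!·0!·0!·1!) = -1
Σ = -1  ⇒  CG² = 1/3·(-1)² = 1/3
CG = −√(1/3) = -0.577350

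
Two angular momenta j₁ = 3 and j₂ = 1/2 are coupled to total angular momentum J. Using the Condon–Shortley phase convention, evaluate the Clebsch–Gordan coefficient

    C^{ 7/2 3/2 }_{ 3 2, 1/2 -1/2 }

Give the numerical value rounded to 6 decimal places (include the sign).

+0.534522

√[8·0!6!1!/8! · 5!1!0!1!5!2!] = √(28800/7)
  +(−1)^0/∏(0,0,1,0,5,1)! = 1/120  (running 1/120)
⟨..|..⟩ = √(28800/7)·(1/120) = +0.534522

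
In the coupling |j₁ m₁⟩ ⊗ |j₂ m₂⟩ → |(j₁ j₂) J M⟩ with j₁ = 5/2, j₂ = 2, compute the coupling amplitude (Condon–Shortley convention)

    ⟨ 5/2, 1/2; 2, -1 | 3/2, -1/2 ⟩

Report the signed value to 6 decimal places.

j₁+j₂−J=3  J+j₁−j₂=2  J−j₁+j₂=1  j₁+j₂+J+1=7
(j₁±m₁, j₂±m₂, J±M) = (3,2,1,3,1,2)
P² = 48/35
sum k=0..1:
  [0] +1/12 = 1/12
  [1] −1/2 = -1/2
S = -5/12
C² = P²·S² = 5/21 ; C = -0.487950

-0.487950  (= −√(5/21))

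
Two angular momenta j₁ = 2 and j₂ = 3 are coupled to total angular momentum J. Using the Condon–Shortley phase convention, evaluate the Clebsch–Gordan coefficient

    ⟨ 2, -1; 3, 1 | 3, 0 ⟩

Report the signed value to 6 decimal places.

√[7·2!2!4!/9! · 1!3!4!2!3!3!] = √(96/5)
  +(−1)^1/∏(1,1,2,3,0,1)! = -1/12  (running -1/12)
  +(−1)^2/∏(2,0,1,2,1,2)! = 1/8  (running 1/24)
⟨..|..⟩ = √(96/5)·(1/24) = +0.182574

+0.182574  (= +√(1/30))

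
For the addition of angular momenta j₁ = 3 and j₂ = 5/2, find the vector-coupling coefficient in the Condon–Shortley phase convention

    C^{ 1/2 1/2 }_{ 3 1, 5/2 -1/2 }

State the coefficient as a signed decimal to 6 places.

j₁+j₂−J=5  J+j₁−j₂=1  J−j₁+j₂=0  j₁+j₂+J+1=7
(j₁±m₁, j₂±m₂, J±M) = (4,2,2,3,1,0)
P² = 192/7
sum k=2..2:
  [2] +1/12 = 1/12
S = 1/12
C² = P²·S² = 4/21 ; C = +0.436436

+√(4/21) = +0.436436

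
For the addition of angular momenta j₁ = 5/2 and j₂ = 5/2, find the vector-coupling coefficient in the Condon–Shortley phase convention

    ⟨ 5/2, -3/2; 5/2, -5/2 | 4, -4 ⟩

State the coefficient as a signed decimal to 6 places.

√[9·1!4!4!/10! · 1!4!0!5!0!8!] = √(165888)
  +(−1)^0/∏(0,1,4,0,0,4)! = 1/576  (running 1/576)
⟨..|..⟩ = √(165888)·(1/576) = +0.707107

+0.707107  (= +√(1/2))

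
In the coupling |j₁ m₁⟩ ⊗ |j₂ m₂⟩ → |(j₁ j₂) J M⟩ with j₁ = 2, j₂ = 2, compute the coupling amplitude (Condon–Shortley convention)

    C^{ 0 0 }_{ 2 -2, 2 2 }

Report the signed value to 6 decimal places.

+√(1/5) ≈ +0.447214

j₁+j₂−J=4  J+j₁−j₂=0  J−j₁+j₂=0  j₁+j₂+J+1=5
(j₁±m₁, j₂±m₂, J±M) = (0,4,4,0,0,0)
P² = 576/5
sum k=4..4:
  [4] +1/24 = 1/24
S = 1/24
C² = P²·S² = 1/5 ; C = +0.447214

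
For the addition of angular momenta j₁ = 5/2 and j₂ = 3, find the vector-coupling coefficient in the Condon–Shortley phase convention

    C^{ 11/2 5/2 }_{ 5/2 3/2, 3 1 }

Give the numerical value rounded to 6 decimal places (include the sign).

triangle: 0!×5!×6!/12! = 86400/479001600
(j±m)!: 4!×1!×4!×2!×8!×3! = 278691840
prefactor² = (2J+1)×Δ×N² = 6635520/11
  k=0: +1/(0!×0!×1!×4!×4!×2!) = 1/1152
Σ = 1/1152  ⇒  CG² = 6635520/11×1/1152² = 5/11
CG = +√(5/11) = +0.674200

+0.674200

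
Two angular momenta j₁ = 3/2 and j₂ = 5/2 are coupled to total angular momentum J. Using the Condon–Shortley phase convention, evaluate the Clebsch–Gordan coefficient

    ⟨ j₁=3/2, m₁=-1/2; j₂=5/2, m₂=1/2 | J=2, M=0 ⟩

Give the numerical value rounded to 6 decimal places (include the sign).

j₁+j₂−J=2  J+j₁−j₂=1  J−j₁+j₂=3  j₁+j₂+J+1=7
(j₁±m₁, j₂±m₂, J±M) = (1,2,3,2,2,2)
P² = 8/7
sum k=1..2:
  [1] −1/2 = -1/2
  [2] +1/4 = 1/4
S = -1/4
C² = P²·S² = 1/14 ; C = -0.267261

−√(1/14) = -0.267261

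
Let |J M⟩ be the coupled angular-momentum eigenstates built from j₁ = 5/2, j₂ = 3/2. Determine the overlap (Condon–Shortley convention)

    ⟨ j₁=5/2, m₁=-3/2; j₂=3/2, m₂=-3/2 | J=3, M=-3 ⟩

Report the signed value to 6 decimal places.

triangle: 1!×4!×2!/8! = 48/40320
(j±m)!: 1!×4!×0!×3!×0!×6! = 103680
prefactor² = (2J+1)×Δ×N² = 864
  k=0: +1/(0!×1!×4!×0!×0!×2!) = 1/48
Σ = 1/48  ⇒  CG² = 864×1/48² = 3/8
CG = +√(3/8) = +0.612372

+0.612372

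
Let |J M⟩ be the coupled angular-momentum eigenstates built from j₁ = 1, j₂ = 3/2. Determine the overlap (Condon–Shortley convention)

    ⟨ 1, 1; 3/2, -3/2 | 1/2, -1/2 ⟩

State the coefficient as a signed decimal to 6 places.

j₁+j₂−J=2  J+j₁−j₂=0  J−j₁+j₂=1  j₁+j₂+J+1=4
(j₁±m₁, j₂±m₂, J±M) = (2,0,0,3,0,1)
P² = 2
sum k=0..0:
  [0] +1/2 = 1/2
S = 1/2
C² = P²·S² = 1/2 ; C = +0.707107

+√(1/2) ≈ +0.707107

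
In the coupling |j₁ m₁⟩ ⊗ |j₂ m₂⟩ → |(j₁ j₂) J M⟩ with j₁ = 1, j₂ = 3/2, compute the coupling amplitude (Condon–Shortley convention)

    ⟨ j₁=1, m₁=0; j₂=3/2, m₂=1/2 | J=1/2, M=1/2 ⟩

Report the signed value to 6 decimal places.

−√(1/3) ≈ -0.577350

j₁+j₂−J=2  J+j₁−j₂=0  J−j₁+j₂=1  j₁+j₂+J+1=4
(j₁±m₁, j₂±m₂, J±M) = (1,1,2,1,1,0)
P² = 1/3
sum k=1..1:
  [1] −1/1 = -1
S = -1
C² = P²·S² = 1/3 ; C = -0.577350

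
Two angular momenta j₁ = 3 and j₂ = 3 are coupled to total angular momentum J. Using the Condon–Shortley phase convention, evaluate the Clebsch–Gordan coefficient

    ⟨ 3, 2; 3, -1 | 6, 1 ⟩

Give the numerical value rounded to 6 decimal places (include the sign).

√[13·0!6!6!/13! · 5!1!2!4!7!5!] = √(41472000/11)
  +(−1)^0/∏(0,0,1,2,5,4)! = 1/5760  (running 1/5760)
⟨..|..⟩ = √(41472000/11)·(1/5760) = +0.337100

+0.337100  (= +√(5/44))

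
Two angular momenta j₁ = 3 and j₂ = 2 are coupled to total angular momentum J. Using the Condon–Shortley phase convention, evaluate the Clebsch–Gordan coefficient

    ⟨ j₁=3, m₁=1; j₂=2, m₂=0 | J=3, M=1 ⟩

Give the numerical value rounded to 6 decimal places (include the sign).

-0.387298  (= −√(3/20))

√[7·2!4!2!/9! · 4!2!2!2!4!2!] = √(256/15)
  +(−1)^0/∏(0,2,2,2,2,0)! = 1/16  (running 1/16)
  +(−1)^1/∏(1,1,1,1,3,1)! = -1/6  (running -5/48)
  +(−1)^2/∏(2,0,0,0,4,2)! = 1/96  (running -3/32)
⟨..|..⟩ = √(256/15)·(-3/32) = -0.387298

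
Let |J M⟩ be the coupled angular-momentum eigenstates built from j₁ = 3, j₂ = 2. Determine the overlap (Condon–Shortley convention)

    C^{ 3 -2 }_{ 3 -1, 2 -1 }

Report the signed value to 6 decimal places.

√[7·2!4!2!/9! · 2!4!1!3!1!5!] = √(64)
  +(−1)^0/∏(0,2,4,1,0,1)! = 1/48  (running 1/48)
  +(−1)^1/∏(1,1,3,0,1,2)! = -1/12  (running -1/16)
⟨..|..⟩ = √(64)·(-1/16) = -0.500000

−√(1/4) ≈ -0.500000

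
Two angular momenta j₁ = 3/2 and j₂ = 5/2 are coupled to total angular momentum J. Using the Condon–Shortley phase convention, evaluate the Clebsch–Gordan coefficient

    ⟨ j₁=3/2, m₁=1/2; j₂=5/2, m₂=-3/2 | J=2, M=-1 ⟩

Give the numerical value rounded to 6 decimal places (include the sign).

+√(1/42) ≈ +0.154303

√[5·2!1!3!/7! · 2!1!1!4!1!3!] = √(24/7)
  +(−1)^0/∏(0,2,1,1,0,2)! = 1/4  (running 1/4)
  +(−1)^1/∏(1,1,0,0,1,3)! = -1/6  (running 1/12)
⟨..|..⟩ = √(24/7)·(1/12) = +0.154303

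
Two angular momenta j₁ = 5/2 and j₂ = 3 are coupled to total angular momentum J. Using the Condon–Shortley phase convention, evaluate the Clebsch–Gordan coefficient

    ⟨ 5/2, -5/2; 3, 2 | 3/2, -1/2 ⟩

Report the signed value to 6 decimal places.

+0.487950

√[4·4!1!2!/8! · 0!5!5!1!1!2!] = √(960/7)
  +(−1)^4/∏(4,0,1,1,0,1)! = 1/24  (running 1/24)
⟨..|..⟩ = √(960/7)·(1/24) = +0.487950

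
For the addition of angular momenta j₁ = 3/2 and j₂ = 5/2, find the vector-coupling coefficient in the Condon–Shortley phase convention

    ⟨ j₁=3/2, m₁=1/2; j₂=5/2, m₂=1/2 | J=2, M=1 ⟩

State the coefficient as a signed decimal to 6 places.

−√(25/84) ≈ -0.545545

triangle: 2!·1!·3!/7! = 12/5040
(j±m)!: 2!·1!·3!·2!·3!·1! = 144
prefactor² = (2J+1)·Δ·N² = 12/7
  k=0: +1/(0!·2!·1!·3!·0!·0!) = 1/12
  k=1: −1/(1!·1!·0!·2!·1!·1!) = -1/2
Σ = -5/12  ⇒  CG² = 12/7·(-5/12)² = 25/84
CG = −√(25/84) = -0.545545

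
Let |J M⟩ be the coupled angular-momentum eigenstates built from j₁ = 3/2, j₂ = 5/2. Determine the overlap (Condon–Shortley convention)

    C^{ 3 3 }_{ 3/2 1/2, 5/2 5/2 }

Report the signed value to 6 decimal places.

−√(5/8) = -0.790569

j₁+j₂−J=1  J+j₁−j₂=2  J−j₁+j₂=4  j₁+j₂+J+1=8
(j₁±m₁, j₂±m₂, J±M) = (2,1,5,0,6,0)
P² = 1440
sum k=1..1:
  [1] −1/48 = -1/48
S = -1/48
C² = P²·S² = 5/8 ; C = -0.790569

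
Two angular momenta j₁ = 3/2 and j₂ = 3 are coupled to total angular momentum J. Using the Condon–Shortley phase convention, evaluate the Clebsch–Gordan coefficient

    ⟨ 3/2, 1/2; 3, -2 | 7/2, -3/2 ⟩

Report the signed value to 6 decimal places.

triangle: 1!*2!*5!/9! = 240/362880
(j±m)!: 2!*1!*1!*5!*2!*5! = 57600
prefactor² = (2J+1)*Δ*N² = 6400/21
  k=0: +1/(0!*1!*1!*1!*1!*4!) = 1/24
  k=1: −1/(1!*0!*0!*0!*2!*5!) = -1/240
Σ = 3/80  ⇒  CG² = 6400/21*3/80² = 3/7
CG = +√(3/7) = +0.654654

+√(3/7) ≈ +0.654654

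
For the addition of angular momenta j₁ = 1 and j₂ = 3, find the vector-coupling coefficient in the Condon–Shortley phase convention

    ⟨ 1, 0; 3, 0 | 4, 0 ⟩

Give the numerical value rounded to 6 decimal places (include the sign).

+0.755929

√[9·0!2!6!/9! · 1!1!3!3!4!4!] = √(5184/7)
  +(−1)^0/∏(0,0,1,3,1,3)! = 1/36  (running 1/36)
⟨..|..⟩ = √(5184/7)·(1/36) = +0.755929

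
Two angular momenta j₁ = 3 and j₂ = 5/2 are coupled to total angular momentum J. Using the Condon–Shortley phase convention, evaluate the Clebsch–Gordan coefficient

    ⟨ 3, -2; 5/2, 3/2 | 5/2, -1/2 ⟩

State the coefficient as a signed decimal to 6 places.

√[6·3!3!2!/9! · 1!5!4!1!2!3!] = √(288/7)
  +(−1)^2/∏(2,1,3,2,0,0)! = 1/24  (running 1/24)
  +(−1)^3/∏(3,0,2,1,1,1)! = -1/12  (running -1/24)
⟨..|..⟩ = √(288/7)·(-1/24) = -0.267261

−√(1/14) = -0.267261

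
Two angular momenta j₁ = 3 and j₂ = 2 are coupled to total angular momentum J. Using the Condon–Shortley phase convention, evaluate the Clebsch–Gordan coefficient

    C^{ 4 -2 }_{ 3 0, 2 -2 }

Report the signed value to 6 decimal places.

triangle: 1!×5!×3!/10! = 720/3628800
(j±m)!: 3!×3!×0!×4!×2!×6! = 1244160
prefactor² = (2J+1)×Δ×N² = 15552/7
  k=0: +1/(0!×1!×3!×0!×2!×3!) = 1/72
Σ = 1/72  ⇒  CG² = 15552/7×1/72² = 3/7
CG = +√(3/7) = +0.654654

+0.654654  (= +√(3/7))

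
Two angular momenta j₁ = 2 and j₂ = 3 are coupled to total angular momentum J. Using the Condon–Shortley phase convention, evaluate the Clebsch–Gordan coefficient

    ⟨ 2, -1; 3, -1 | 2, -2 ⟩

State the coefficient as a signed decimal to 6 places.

+0.462910

√[5·3!1!3!/8! · 1!3!2!4!0!4!] = √(216/7)
  +(−1)^2/∏(2,1,1,0,0,3)! = 1/12  (running 1/12)
⟨..|..⟩ = √(216/7)·(1/12) = +0.462910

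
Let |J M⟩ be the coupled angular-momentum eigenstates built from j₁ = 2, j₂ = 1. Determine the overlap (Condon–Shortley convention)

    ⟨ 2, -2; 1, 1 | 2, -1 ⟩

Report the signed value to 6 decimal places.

-0.577350  (= −√(1/3))

√[5·1!3!1!/6! · 0!4!2!0!1!3!] = √(12)
  +(−1)^1/∏(1,0,3,1,0,0)! = -1/6  (running -1/6)
⟨..|..⟩ = √(12)·(-1/6) = -0.577350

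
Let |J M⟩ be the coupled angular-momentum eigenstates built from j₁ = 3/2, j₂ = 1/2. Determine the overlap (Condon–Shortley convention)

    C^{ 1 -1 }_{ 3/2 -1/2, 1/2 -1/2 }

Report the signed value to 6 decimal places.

j₁+j₂−J=1  J+j₁−j₂=2  J−j₁+j₂=0  j₁+j₂+J+1=4
(j₁±m₁, j₂±m₂, J±M) = (1,2,0,1,0,2)
P² = 1
sum k=0..0:
  [0] +1/2 = 1/2
S = 1/2
C² = P²·S² = 1/4 ; C = +0.500000

+√(1/4) = +0.500000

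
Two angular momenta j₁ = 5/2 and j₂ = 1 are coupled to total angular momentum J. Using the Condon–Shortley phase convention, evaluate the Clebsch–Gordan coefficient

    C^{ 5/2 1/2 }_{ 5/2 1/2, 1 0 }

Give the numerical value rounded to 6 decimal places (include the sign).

+√(1/35) = +0.169031

√[6·1!4!1!/7! · 3!2!1!1!3!2!] = √(144/35)
  +(−1)^0/∏(0,1,2,1,2,0)! = 1/4  (running 1/4)
  +(−1)^1/∏(1,0,1,0,3,1)! = -1/6  (running 1/12)
⟨..|..⟩ = √(144/35)·(1/12) = +0.169031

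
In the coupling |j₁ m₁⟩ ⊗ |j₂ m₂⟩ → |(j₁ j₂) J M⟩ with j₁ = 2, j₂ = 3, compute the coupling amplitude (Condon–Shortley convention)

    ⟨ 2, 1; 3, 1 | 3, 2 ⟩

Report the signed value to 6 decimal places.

√[7·2!2!4!/9! · 3!1!4!2!5!1!] = √(64)
  +(−1)^0/∏(0,2,1,4,1,0)! = 1/48  (running 1/48)
  +(−1)^1/∏(1,1,0,3,2,1)! = -1/12  (running -1/16)
⟨..|..⟩ = √(64)·(-1/16) = -0.500000

-0.500000  (= −√(1/4))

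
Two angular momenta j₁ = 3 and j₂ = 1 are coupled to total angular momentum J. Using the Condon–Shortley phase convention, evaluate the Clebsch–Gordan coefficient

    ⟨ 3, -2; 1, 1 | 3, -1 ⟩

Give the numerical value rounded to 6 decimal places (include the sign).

√[7·1!5!1!/8! · 1!5!2!0!2!4!] = √(240)
  +(−1)^1/∏(1,0,4,1,1,0)! = -1/24  (running -1/24)
⟨..|..⟩ = √(240)·(-1/24) = -0.645497

−√(5/12) = -0.645497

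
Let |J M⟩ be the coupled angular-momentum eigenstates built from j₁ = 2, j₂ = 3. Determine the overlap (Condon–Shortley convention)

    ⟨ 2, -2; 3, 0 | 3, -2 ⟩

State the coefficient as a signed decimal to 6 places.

triangle: 2!*2!*4!/9! = 96/362880
(j±m)!: 0!*4!*3!*3!*1!*5! = 103680
prefactor² = (2J+1)*Δ*N² = 192
  k=2: +1/(2!*0!*2!*1!*0!*3!) = 1/24
Σ = 1/24  ⇒  CG² = 192*1/24² = 1/3
CG = +√(1/3) = +0.577350

+√(1/3) = +0.577350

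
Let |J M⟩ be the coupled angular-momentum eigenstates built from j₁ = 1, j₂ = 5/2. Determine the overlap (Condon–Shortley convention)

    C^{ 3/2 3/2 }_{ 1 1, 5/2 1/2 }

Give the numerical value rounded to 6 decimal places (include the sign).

triangle: 2!*0!*3!/6! = 12/720
(j±m)!: 2!*0!*3!*2!*3!*0! = 144
prefactor² = (2J+1)*Δ*N² = 48/5
  k=0: +1/(0!*2!*0!*3!*0!*0!) = 1/12
Σ = 1/12  ⇒  CG² = 48/5*1/12² = 1/15
CG = +√(1/15) = +0.258199

+0.258199  (= +√(1/15))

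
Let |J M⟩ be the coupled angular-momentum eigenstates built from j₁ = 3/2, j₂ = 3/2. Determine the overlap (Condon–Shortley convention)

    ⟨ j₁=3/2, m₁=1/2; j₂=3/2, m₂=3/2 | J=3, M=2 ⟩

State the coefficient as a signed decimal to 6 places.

+0.707107

triangle: 0!·3!·3!/7! = 36/5040
(j±m)!: 2!·1!·3!·0!·5!·1! = 1440
prefactor² = (2J+1)·Δ·N² = 72
  k=0: +1/(0!·0!·1!·3!·2!·0!) = 1/12
Σ = 1/12  ⇒  CG² = 72·1/12² = 1/2
CG = +√(1/2) = +0.707107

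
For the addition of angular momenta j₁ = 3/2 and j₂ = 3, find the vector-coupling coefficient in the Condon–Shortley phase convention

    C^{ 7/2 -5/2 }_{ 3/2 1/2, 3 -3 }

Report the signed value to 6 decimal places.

triangle: 1!·2!·5!/9! = 240/362880
(j±m)!: 2!·1!·0!·6!·1!·6! = 1036800
prefactor² = (2J+1)·Δ·N² = 38400/7
  k=0: +1/(0!·1!·1!·0!·1!·5!) = 1/120
Σ = 1/120  ⇒  CG² = 38400/7·1/120² = 8/21
CG = +√(8/21) = +0.617213

+√(8/21) = +0.617213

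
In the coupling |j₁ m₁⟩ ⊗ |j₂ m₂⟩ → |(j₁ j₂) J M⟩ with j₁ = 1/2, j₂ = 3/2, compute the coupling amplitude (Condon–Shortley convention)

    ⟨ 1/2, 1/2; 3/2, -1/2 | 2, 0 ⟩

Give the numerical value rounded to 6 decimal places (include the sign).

+0.707107  (= +√(1/2))

j₁+j₂−J=0  J+j₁−j₂=1  J−j₁+j₂=3  j₁+j₂+J+1=5
(j₁±m₁, j₂±m₂, J±M) = (1,0,1,2,2,2)
P² = 2
sum k=0..0:
  [0] +1/2 = 1/2
S = 1/2
C² = P²·S² = 1/2 ; C = +0.707107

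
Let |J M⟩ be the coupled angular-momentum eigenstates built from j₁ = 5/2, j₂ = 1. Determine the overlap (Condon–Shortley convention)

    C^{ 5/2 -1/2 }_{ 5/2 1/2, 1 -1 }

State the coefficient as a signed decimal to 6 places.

√[6·1!4!1!/7! · 3!2!0!2!2!3!] = √(288/35)
  +(−1)^0/∏(0,1,2,0,2,1)! = 1/4  (running 1/4)
⟨..|..⟩ = √(288/35)·(1/4) = +0.717137

+0.717137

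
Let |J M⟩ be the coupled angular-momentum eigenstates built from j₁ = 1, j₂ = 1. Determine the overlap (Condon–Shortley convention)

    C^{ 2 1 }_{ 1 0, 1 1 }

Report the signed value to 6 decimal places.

+0.707107  (= +√(1/2))

√[5·0!2!2!/5! · 1!1!2!0!3!1!] = √(2)
  +(−1)^0/∏(0,0,1,2,1,0)! = 1/2  (running 1/2)
⟨..|..⟩ = √(2)·(1/2) = +0.707107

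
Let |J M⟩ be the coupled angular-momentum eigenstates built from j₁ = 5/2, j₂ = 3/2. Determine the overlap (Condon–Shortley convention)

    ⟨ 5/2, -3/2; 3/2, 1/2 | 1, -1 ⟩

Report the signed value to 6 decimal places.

√[3·3!2!0!/6! · 1!4!2!1!0!2!] = √(24/5)
  +(−1)^2/∏(2,1,2,0,0,0)! = 1/4  (running 1/4)
⟨..|..⟩ = √(24/5)·(1/4) = +0.547723

+0.547723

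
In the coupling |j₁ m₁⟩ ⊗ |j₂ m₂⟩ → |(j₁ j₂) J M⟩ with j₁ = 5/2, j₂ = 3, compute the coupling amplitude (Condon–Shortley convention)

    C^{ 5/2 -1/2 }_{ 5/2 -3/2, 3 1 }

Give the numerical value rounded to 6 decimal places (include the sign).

triangle: 3!×2!×3!/9! = 72/362880
(j±m)!: 1!×4!×4!×2!×2!×3! = 13824
prefactor² = (2J+1)×Δ×N² = 576/35
  k=2: +1/(2!×1!×2!×2!×0!×1!) = 1/8
  k=3: −1/(3!×0!×1!×1!×1!×2!) = -1/12
Σ = 1/24  ⇒  CG² = 576/35×1/24² = 1/35
CG = +√(1/35) = +0.169031

+√(1/35) ≈ +0.169031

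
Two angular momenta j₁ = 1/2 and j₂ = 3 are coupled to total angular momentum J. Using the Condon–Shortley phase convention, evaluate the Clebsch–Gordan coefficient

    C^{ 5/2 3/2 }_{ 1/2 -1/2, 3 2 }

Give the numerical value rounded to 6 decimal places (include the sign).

√[6·1!0!5!/7! · 0!1!5!1!4!1!] = √(2880/7)
  +(−1)^1/∏(1,0,0,4,0,1)! = -1/24  (running -1/24)
⟨..|..⟩ = √(2880/7)·(-1/24) = -0.845154

-0.845154  (= −√(5/7))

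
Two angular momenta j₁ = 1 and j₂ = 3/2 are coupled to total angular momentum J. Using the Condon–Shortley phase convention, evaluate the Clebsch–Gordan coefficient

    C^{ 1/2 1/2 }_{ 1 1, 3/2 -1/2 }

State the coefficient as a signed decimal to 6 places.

+√(1/6) = +0.408248

triangle: 2!*0!*1!/4! = 2/24
(j±m)!: 2!*0!*1!*2!*1!*0! = 4
prefactor² = (2J+1)*Δ*N² = 2/3
  k=0: +1/(0!*2!*0!*1!*0!*0!) = 1/2
Σ = 1/2  ⇒  CG² = 2/3*1/2² = 1/6
CG = +√(1/6) = +0.408248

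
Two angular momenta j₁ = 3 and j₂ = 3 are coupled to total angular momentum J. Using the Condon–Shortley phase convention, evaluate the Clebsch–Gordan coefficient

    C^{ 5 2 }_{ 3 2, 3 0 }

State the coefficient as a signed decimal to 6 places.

+√(1/3) = +0.577350

j₁+j₂−J=1  J+j₁−j₂=5  J−j₁+j₂=5  j₁+j₂+J+1=12
(j₁±m₁, j₂±m₂, J±M) = (5,1,3,3,7,3)
P² = 43200
sum k=0..1:
  [0] +1/288 = 1/288
  [1] −1/1440 = -1/1440
S = 1/360
C² = P²·S² = 1/3 ; C = +0.577350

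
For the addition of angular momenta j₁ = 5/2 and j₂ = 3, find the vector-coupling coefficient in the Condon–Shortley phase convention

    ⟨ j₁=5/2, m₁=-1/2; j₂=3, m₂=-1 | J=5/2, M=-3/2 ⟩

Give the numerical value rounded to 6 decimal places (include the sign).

−√(1/35) ≈ -0.169031

√[6·3!2!3!/9! · 2!3!2!4!1!4!] = √(576/35)
  +(−1)^1/∏(1,2,2,1,0,2)! = -1/8  (running -1/8)
  +(−1)^2/∏(2,1,1,0,1,3)! = 1/12  (running -1/24)
⟨..|..⟩ = √(576/35)·(-1/24) = -0.169031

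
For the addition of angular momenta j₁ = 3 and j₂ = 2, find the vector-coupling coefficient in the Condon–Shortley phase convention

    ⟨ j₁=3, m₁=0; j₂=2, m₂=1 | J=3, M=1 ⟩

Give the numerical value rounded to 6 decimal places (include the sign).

j₁+j₂−J=2  J+j₁−j₂=4  J−j₁+j₂=2  j₁+j₂+J+1=9
(j₁±m₁, j₂±m₂, J±M) = (3,3,3,1,4,2)
P² = 96/5
sum k=1..2:
  [1] −1/8 = -1/8
  [2] +1/12 = 1/12
S = -1/24
C² = P²·S² = 1/30 ; C = -0.182574

−√(1/30) = -0.182574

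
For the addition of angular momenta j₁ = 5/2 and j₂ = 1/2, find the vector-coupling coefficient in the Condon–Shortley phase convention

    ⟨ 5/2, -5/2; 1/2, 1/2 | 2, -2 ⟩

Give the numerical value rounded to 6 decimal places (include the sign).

j₁+j₂−J=1  J+j₁−j₂=4  J−j₁+j₂=0  j₁+j₂+J+1=6
(j₁±m₁, j₂±m₂, J±M) = (0,5,1,0,0,4)
P² = 480
sum k=1..1:
  [1] −1/24 = -1/24
S = -1/24
C² = P²·S² = 5/6 ; C = -0.912871

-0.912871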